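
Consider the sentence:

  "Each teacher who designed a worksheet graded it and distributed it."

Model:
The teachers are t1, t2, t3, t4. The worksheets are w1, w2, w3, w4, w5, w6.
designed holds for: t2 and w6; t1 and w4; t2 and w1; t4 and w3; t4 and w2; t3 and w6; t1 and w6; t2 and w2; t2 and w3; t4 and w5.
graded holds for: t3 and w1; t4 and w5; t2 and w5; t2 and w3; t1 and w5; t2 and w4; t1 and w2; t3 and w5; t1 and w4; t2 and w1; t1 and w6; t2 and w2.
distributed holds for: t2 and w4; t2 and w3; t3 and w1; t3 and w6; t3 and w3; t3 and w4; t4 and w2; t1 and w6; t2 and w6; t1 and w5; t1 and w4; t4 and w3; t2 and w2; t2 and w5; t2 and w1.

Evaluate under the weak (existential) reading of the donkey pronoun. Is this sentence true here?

"it" takes "a worksheet" as antecedent — a donkey pronoun bound across the clause boundary.
Weak reading: every teacher t with some designed-worksheet has at least one designed-worksheet w such that graded(t,w) ∧ distributed(t,w).
Per teacher: t1:✓  t2:✓  t3:✗  t4:✗
t3 has no witness among its designed-worksheets.

False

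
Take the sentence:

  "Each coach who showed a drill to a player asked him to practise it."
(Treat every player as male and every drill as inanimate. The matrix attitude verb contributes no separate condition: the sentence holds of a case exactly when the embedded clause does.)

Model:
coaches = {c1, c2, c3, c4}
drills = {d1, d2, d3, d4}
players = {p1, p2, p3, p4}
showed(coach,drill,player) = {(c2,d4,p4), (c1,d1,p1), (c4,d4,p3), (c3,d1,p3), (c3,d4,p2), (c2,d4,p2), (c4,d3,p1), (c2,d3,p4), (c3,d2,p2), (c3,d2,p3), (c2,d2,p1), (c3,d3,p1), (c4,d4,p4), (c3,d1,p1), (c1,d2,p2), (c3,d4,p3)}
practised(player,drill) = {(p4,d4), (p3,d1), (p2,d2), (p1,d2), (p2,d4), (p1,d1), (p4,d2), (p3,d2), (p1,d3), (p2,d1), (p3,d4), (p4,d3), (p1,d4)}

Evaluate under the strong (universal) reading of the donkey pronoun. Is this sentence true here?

True

"him" takes "a player" as antecedent and "it" takes "a drill"; both are donkey pronouns co-varying with the restrictor.
Strong reading: for every (c,d,p) with showed(c,d,p), practised(p,d).
Restrictor triples: (c1,d1,p1)→practised(p1,d1) ✓  (c1,d2,p2)→practised(p2,d2) ✓  (c2,d2,p1)→practised(p1,d2) ✓  (c2,d3,p4)→practised(p4,d3) ✓  (c2,d4,p2)→practised(p2,d4) ✓  (c2,d4,p4)→practised(p4,d4) ✓  (c3,d1,p1)→practised(p1,d1) ✓  (c3,d1,p3)→practised(p3,d1) ✓  (c3,d2,p2)→practised(p2,d2) ✓  (c3,d2,p3)→practised(p3,d2) ✓  (c3,d3,p1)→practised(p1,d3) ✓  (c3,d4,p2)→practised(p2,d4) ✓  (c3,d4,p3)→practised(p3,d4) ✓  (c4,d3,p1)→practised(p1,d3) ✓  (c4,d4,p3)→practised(p3,d4) ✓  (c4,d4,p4)→practised(p4,d4) ✓
Every restrictor triple satisfies the scope.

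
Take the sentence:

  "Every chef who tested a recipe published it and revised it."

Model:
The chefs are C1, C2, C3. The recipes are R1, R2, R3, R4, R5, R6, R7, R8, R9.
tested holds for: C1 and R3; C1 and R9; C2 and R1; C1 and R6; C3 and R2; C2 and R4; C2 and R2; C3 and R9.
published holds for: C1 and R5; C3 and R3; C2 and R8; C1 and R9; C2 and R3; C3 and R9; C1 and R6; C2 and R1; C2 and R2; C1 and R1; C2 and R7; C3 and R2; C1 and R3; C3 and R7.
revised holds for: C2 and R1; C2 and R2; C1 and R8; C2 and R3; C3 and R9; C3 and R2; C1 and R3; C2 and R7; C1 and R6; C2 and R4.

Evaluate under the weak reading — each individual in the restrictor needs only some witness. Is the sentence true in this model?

"it" takes "a recipe" as antecedent — a donkey pronoun bound across the clause boundary.
Weak reading: every chef c with some tested-recipe has at least one tested-recipe r such that published(c,r) ∧ revised(c,r).
Per chef: C1:✓  C2:✓  C3:✓
Every chef in the restrictor has a witness.

True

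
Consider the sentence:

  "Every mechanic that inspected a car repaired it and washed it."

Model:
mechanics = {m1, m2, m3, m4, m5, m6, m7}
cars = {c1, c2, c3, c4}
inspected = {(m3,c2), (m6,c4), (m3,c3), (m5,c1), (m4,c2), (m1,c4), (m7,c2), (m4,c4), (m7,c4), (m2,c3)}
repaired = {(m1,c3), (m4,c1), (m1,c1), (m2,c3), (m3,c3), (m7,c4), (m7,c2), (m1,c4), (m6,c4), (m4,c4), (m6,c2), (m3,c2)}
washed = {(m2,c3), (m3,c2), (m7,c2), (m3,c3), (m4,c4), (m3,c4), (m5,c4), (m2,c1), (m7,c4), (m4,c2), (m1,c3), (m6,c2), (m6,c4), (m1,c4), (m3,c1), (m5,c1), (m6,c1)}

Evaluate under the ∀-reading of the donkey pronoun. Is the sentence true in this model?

False

"it" takes "a car" as antecedent — a donkey pronoun bound across the clause boundary.
Strong reading: for every (m,c) with inspected(m,c), repaired(m,c) ∧ washed(m,c).
Restrictor pairs: (m1,c4) ✓  (m2,c3) ✓  (m3,c2) ✓  (m3,c3) ✓  (m4,c2) ✗  (m4,c4) ✓  (m5,c1) ✗  (m6,c4) ✓  (m7,c2) ✓  (m7,c4) ✓
Counterexample: (m4,c2) is in inspected but fails the scope.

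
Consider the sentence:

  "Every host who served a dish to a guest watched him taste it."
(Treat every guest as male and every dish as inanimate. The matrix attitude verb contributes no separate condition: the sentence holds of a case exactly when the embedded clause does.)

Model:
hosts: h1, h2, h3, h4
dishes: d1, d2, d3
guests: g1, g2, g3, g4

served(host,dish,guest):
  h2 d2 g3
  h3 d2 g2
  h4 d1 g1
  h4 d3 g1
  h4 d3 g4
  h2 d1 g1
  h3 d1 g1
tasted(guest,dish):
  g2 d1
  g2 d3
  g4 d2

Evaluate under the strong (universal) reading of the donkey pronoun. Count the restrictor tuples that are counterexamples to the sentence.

7

"him" takes "a guest" as antecedent and "it" takes "a dish"; both are donkey pronouns co-varying with the restrictor.
Strong reading: for every (h,d,g) with served(h,d,g), tasted(g,d).
Restrictor triples: (h2,d1,g1)→tasted(g1,d1) ✗  (h2,d2,g3)→tasted(g3,d2) ✗  (h3,d1,g1)→tasted(g1,d1) ✗  (h3,d2,g2)→tasted(g2,d2) ✗  (h4,d1,g1)→tasted(g1,d1) ✗  (h4,d3,g1)→tasted(g1,d3) ✗  (h4,d3,g4)→tasted(g4,d3) ✗
Counterexamples (restrictor triples failing the scope): 7.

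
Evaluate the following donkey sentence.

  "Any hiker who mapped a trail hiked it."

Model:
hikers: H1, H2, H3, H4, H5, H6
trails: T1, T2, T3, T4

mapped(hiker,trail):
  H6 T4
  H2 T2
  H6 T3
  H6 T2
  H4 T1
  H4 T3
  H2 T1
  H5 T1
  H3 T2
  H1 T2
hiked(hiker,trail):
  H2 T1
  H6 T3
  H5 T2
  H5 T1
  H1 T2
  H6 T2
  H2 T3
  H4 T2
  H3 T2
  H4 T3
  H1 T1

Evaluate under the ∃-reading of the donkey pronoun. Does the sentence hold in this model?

"it" takes "a trail" as antecedent — a donkey pronoun bound across the clause boundary.
Weak reading: every hiker h with some mapped-trail has at least one mapped-trail t such that hiked(h,t).
Per hiker: H1:✓  H2:✓  H3:✓  H4:✓  H5:✓  H6:✓
Every hiker in the restrictor has a witness.

True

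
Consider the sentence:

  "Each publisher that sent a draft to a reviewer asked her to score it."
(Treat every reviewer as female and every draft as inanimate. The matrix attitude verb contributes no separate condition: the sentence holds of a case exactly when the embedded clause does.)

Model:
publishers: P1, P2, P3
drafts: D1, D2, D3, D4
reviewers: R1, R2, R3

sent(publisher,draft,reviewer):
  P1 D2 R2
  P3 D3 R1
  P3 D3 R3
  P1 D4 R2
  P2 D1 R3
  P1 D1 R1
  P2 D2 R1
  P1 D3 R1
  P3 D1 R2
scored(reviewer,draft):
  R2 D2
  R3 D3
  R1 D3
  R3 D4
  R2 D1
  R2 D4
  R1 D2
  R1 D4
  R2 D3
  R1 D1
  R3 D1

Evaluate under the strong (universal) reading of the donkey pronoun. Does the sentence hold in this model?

"her" takes "a reviewer" as antecedent and "it" takes "a draft"; both are donkey pronouns co-varying with the restrictor.
Strong reading: for every (p,d,r) with sent(p,d,r), scored(r,d).
Restrictor triples: (P1,D1,R1)→scored(R1,D1) ✓  (P1,D2,R2)→scored(R2,D2) ✓  (P1,D3,R1)→scored(R1,D3) ✓  (P1,D4,R2)→scored(R2,D4) ✓  (P2,D1,R3)→scored(R3,D1) ✓  (P2,D2,R1)→scored(R1,D2) ✓  (P3,D1,R2)→scored(R2,D1) ✓  (P3,D3,R1)→scored(R1,D3) ✓  (P3,D3,R3)→scored(R3,D3) ✓
Every restrictor triple satisfies the scope.

True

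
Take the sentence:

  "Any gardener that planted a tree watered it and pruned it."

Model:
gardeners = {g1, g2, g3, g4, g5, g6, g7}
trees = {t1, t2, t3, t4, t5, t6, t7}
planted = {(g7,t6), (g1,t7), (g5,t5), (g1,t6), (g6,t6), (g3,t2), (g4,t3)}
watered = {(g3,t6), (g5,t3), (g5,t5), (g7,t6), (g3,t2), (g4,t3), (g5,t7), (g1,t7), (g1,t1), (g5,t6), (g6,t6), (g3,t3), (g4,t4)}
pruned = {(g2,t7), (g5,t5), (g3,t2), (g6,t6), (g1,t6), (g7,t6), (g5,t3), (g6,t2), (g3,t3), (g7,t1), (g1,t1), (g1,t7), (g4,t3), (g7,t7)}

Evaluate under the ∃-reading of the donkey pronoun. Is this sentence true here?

"it" takes "a tree" as antecedent — a donkey pronoun bound across the clause boundary.
Weak reading: every gardener g with some planted-tree has at least one planted-tree t such that watered(g,t) ∧ pruned(g,t).
Per gardener: g1:✓  g3:✓  g4:✓  g5:✓  g6:✓  g7:✓
Every gardener in the restrictor has a witness.

True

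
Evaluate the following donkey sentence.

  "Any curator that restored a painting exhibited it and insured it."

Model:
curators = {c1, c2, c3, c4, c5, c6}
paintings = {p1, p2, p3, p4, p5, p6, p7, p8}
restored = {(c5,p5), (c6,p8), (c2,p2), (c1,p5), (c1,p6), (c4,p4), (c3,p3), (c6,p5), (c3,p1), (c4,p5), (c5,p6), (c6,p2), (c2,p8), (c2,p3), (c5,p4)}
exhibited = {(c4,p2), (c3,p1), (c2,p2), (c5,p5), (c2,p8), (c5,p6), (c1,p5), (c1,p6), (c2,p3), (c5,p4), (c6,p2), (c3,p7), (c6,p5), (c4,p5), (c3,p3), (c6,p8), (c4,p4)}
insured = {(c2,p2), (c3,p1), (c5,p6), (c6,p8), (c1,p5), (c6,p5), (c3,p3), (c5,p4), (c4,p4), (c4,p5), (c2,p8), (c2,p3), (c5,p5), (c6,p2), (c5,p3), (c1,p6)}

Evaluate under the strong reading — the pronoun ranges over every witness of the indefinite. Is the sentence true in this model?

True

"it" takes "a painting" as antecedent — a donkey pronoun bound across the clause boundary.
Strong reading: for every (c,p) with restored(c,p), exhibited(c,p) ∧ insured(c,p).
Restrictor pairs: (c1,p5) ✓  (c1,p6) ✓  (c2,p2) ✓  (c2,p3) ✓  (c2,p8) ✓  (c3,p1) ✓  (c3,p3) ✓  (c4,p4) ✓  (c4,p5) ✓  (c5,p4) ✓  (c5,p5) ✓  (c5,p6) ✓  (c6,p2) ✓  (c6,p5) ✓  (c6,p8) ✓
Every restrictor pair satisfies the scope.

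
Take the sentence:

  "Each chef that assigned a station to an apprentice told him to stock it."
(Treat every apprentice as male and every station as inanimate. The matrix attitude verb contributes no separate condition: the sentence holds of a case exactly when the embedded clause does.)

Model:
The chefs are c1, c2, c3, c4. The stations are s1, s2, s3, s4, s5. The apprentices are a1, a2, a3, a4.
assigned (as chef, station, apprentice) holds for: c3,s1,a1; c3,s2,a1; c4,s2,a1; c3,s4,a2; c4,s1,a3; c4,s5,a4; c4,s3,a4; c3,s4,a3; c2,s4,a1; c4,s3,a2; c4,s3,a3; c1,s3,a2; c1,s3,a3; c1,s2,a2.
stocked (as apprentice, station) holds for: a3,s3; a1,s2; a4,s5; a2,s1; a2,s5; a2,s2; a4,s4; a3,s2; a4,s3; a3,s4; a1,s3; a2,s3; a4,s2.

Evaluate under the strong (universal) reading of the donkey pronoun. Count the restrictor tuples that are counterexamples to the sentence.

4

"him" takes "an apprentice" as antecedent and "it" takes "a station"; both are donkey pronouns co-varying with the restrictor.
Strong reading: for every (c,s,a) with assigned(c,s,a), stocked(a,s).
Restrictor triples: (c1,s2,a2)→stocked(a2,s2) ✓  (c1,s3,a2)→stocked(a2,s3) ✓  (c1,s3,a3)→stocked(a3,s3) ✓  (c2,s4,a1)→stocked(a1,s4) ✗  (c3,s1,a1)→stocked(a1,s1) ✗  (c3,s2,a1)→stocked(a1,s2) ✓  (c3,s4,a2)→stocked(a2,s4) ✗  (c3,s4,a3)→stocked(a3,s4) ✓  (c4,s1,a3)→stocked(a3,s1) ✗  (c4,s2,a1)→stocked(a1,s2) ✓  (c4,s3,a2)→stocked(a2,s3) ✓  (c4,s3,a3)→stocked(a3,s3) ✓  (c4,s3,a4)→stocked(a4,s3) ✓  (c4,s5,a4)→stocked(a4,s5) ✓
Counterexamples (restrictor triples failing the scope): 4.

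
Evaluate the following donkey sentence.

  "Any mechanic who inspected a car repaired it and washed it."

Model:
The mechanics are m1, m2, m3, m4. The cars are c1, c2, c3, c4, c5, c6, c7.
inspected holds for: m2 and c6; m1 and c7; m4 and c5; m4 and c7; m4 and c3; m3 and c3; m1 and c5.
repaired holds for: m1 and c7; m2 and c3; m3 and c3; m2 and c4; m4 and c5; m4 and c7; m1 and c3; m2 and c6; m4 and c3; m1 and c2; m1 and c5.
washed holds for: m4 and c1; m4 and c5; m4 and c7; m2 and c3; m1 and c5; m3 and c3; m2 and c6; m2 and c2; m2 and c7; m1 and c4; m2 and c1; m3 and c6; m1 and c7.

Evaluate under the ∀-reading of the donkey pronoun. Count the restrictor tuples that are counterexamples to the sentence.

1

"it" takes "a car" as antecedent — a donkey pronoun bound across the clause boundary.
Strong reading: for every (m,c) with inspected(m,c), repaired(m,c) ∧ washed(m,c).
Restrictor pairs: (m1,c5) ✓  (m1,c7) ✓  (m2,c6) ✓  (m3,c3) ✓  (m4,c3) ✗  (m4,c5) ✓  (m4,c7) ✓
Counterexamples (restrictor pairs failing the scope): 1.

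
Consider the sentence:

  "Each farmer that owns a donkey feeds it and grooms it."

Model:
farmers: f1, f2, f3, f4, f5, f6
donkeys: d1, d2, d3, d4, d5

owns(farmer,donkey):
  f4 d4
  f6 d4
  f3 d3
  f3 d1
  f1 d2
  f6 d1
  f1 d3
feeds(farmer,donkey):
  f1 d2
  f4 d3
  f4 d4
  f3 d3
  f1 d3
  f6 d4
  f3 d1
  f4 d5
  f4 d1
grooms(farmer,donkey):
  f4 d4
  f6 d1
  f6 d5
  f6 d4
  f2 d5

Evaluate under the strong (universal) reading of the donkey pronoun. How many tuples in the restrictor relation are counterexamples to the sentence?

5

"it" takes "a donkey" as antecedent — a donkey pronoun bound across the clause boundary.
Strong reading: for every (f,d) with owns(f,d), feeds(f,d) ∧ grooms(f,d).
Restrictor pairs: (f1,d2) ✗  (f1,d3) ✗  (f3,d1) ✗  (f3,d3) ✗  (f4,d4) ✓  (f6,d1) ✗  (f6,d4) ✓
Counterexamples (restrictor pairs failing the scope): 5.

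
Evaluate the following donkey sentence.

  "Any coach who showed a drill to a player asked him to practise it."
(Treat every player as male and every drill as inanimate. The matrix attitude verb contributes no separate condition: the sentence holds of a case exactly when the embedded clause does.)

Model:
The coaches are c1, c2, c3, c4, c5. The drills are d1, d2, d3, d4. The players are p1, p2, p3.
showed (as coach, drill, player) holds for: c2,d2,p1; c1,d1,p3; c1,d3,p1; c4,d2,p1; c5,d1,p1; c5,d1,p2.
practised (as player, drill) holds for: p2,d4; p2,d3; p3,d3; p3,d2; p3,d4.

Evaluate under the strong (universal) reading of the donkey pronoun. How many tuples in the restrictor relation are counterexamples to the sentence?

"him" takes "a player" as antecedent and "it" takes "a drill"; both are donkey pronouns co-varying with the restrictor.
Strong reading: for every (c,d,p) with showed(c,d,p), practised(p,d).
Restrictor triples: (c1,d1,p3)→practised(p3,d1) ✗  (c1,d3,p1)→practised(p1,d3) ✗  (c2,d2,p1)→practised(p1,d2) ✗  (c4,d2,p1)→practised(p1,d2) ✗  (c5,d1,p1)→practised(p1,d1) ✗  (c5,d1,p2)→practised(p2,d1) ✗
Counterexamples (restrictor triples failing the scope): 6.

6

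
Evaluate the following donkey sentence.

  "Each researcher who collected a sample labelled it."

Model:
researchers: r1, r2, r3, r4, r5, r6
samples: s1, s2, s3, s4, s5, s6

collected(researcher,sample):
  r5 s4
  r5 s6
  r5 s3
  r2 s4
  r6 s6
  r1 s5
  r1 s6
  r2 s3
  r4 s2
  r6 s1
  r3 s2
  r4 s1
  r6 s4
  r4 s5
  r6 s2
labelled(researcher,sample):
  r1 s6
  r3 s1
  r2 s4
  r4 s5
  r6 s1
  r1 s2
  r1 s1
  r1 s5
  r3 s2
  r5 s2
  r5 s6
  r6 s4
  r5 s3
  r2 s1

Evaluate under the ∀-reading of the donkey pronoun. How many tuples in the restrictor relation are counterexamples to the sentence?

6

"it" takes "a sample" as antecedent — a donkey pronoun bound across the clause boundary.
Strong reading: for every (r,s) with collected(r,s), labelled(r,s).
Restrictor pairs: (r1,s5) ✓  (r1,s6) ✓  (r2,s3) ✗  (r2,s4) ✓  (r3,s2) ✓  (r4,s1) ✗  (r4,s2) ✗  (r4,s5) ✓  (r5,s3) ✓  (r5,s4) ✗  (r5,s6) ✓  (r6,s1) ✓  (r6,s2) ✗  (r6,s4) ✓  (r6,s6) ✗
Counterexamples (restrictor pairs failing the scope): 6.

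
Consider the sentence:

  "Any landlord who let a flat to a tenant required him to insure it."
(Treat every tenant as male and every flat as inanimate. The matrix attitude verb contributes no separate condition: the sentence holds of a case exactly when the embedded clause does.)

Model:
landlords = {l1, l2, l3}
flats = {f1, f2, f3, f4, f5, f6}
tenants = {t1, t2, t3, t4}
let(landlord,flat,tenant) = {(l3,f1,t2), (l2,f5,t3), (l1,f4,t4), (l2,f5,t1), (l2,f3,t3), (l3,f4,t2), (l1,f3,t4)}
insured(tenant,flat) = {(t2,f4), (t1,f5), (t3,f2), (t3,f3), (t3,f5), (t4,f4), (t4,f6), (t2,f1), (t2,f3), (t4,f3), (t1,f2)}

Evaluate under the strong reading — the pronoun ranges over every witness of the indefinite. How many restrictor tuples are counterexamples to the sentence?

"him" takes "a tenant" as antecedent and "it" takes "a flat"; both are donkey pronouns co-varying with the restrictor.
Strong reading: for every (l,f,t) with let(l,f,t), insured(t,f).
Restrictor triples: (l1,f3,t4)→insured(t4,f3) ✓  (l1,f4,t4)→insured(t4,f4) ✓  (l2,f3,t3)→insured(t3,f3) ✓  (l2,f5,t1)→insured(t1,f5) ✓  (l2,f5,t3)→insured(t3,f5) ✓  (l3,f1,t2)→insured(t2,f1) ✓  (l3,f4,t2)→insured(t2,f4) ✓
Counterexamples (restrictor triples failing the scope): 0.

0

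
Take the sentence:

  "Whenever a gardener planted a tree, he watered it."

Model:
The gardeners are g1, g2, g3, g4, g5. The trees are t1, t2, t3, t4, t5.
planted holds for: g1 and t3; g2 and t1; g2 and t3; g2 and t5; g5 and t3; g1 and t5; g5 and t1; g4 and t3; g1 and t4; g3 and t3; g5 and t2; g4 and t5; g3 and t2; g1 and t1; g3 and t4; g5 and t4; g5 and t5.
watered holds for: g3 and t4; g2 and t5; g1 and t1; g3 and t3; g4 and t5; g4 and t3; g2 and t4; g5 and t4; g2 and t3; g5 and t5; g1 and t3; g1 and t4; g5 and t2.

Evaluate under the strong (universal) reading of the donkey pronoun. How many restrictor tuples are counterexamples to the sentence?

5

"it" takes "a tree" as antecedent — a donkey pronoun bound across the clause boundary.
Strong reading: for every (g,t) with planted(g,t), watered(g,t).
Restrictor pairs: (g1,t1) ✓  (g1,t3) ✓  (g1,t4) ✓  (g1,t5) ✗  (g2,t1) ✗  (g2,t3) ✓  (g2,t5) ✓  (g3,t2) ✗  (g3,t3) ✓  (g3,t4) ✓  (g4,t3) ✓  (g4,t5) ✓  (g5,t1) ✗  (g5,t2) ✓  (g5,t3) ✗  (g5,t4) ✓  (g5,t5) ✓
Counterexamples (restrictor pairs failing the scope): 5.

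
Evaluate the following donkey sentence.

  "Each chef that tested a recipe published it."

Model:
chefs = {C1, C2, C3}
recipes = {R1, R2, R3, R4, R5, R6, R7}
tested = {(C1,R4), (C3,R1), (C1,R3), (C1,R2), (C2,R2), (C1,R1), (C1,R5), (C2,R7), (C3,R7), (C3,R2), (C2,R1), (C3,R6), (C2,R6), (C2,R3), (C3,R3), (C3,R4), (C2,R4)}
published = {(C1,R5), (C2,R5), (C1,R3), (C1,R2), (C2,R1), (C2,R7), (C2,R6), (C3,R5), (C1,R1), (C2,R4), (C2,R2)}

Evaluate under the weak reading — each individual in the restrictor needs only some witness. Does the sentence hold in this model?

"it" takes "a recipe" as antecedent — a donkey pronoun bound across the clause boundary.
Weak reading: every chef c with some tested-recipe has at least one tested-recipe r such that published(c,r).
Per chef: C1:✓  C2:✓  C3:✗
C3 has no witness among its tested-recipes.

False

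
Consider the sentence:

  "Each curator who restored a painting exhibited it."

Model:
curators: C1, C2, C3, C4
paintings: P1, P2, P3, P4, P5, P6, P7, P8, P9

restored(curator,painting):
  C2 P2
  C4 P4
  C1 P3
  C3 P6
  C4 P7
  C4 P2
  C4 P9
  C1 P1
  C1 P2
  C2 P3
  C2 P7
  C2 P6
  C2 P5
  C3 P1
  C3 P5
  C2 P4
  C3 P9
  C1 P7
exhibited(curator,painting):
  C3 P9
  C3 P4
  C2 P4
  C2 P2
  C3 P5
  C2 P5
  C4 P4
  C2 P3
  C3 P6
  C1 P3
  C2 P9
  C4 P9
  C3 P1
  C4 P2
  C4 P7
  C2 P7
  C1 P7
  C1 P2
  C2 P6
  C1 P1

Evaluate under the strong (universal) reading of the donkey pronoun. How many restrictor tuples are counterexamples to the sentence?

0

"it" takes "a painting" as antecedent — a donkey pronoun bound across the clause boundary.
Strong reading: for every (c,p) with restored(c,p), exhibited(c,p).
Restrictor pairs: (C1,P1) ✓  (C1,P2) ✓  (C1,P3) ✓  (C1,P7) ✓  (C2,P2) ✓  (C2,P3) ✓  (C2,P4) ✓  (C2,P5) ✓  (C2,P6) ✓  (C2,P7) ✓  (C3,P1) ✓  (C3,P5) ✓  (C3,P6) ✓  (C3,P9) ✓  (C4,P2) ✓  (C4,P4) ✓  (C4,P7) ✓  (C4,P9) ✓
Counterexamples (restrictor pairs failing the scope): 0.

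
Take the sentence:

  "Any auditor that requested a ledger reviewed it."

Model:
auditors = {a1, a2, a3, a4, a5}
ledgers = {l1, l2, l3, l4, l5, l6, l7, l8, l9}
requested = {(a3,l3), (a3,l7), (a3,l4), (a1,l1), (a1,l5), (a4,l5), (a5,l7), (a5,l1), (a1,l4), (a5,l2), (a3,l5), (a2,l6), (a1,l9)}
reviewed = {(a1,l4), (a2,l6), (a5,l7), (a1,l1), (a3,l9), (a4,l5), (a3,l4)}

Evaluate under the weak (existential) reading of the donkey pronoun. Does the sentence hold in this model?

True

"it" takes "a ledger" as antecedent — a donkey pronoun bound across the clause boundary.
Weak reading: every auditor a with some requested-ledger has at least one requested-ledger l such that reviewed(a,l).
Per auditor: a1:✓  a2:✓  a3:✓  a4:✓  a5:✓
Every auditor in the restrictor has a witness.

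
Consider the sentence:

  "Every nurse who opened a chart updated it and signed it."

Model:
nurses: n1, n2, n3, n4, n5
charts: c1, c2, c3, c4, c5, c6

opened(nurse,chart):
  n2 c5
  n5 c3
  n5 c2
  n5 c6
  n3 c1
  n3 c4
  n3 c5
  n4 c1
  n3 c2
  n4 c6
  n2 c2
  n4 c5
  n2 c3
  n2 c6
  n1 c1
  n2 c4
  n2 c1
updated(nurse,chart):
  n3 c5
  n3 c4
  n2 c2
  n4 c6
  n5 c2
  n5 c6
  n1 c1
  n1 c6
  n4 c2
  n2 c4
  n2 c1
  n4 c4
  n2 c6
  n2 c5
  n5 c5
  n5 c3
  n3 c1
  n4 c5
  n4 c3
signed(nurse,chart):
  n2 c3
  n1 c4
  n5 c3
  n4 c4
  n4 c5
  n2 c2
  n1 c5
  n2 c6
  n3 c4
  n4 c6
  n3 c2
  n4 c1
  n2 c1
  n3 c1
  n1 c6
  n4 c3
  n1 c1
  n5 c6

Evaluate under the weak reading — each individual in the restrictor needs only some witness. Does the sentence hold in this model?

"it" takes "a chart" as antecedent — a donkey pronoun bound across the clause boundary.
Weak reading: every nurse n with some opened-chart has at least one opened-chart c such that updated(n,c) ∧ signed(n,c).
Per nurse: n1:✓  n2:✓  n3:✓  n4:✓  n5:✓
Every nurse in the restrictor has a witness.

True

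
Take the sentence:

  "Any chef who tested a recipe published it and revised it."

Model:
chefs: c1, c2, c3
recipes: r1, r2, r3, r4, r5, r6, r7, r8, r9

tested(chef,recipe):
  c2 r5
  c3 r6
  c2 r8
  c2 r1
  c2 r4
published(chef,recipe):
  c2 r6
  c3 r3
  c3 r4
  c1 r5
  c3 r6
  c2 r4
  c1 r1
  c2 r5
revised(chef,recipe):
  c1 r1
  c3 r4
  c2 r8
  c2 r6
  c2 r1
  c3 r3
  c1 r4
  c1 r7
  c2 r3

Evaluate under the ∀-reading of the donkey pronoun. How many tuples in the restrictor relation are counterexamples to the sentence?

5

"it" takes "a recipe" as antecedent — a donkey pronoun bound across the clause boundary.
Strong reading: for every (c,r) with tested(c,r), published(c,r) ∧ revised(c,r).
Restrictor pairs: (c2,r1) ✗  (c2,r4) ✗  (c2,r5) ✗  (c2,r8) ✗  (c3,r6) ✗
Counterexamples (restrictor pairs failing the scope): 5.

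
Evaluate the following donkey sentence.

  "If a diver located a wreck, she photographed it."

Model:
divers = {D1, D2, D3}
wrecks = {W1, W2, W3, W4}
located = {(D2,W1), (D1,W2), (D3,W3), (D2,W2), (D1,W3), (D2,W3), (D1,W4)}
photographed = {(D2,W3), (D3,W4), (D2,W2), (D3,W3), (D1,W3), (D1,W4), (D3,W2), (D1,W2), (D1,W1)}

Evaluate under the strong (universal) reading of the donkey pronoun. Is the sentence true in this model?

False

"it" takes "a wreck" as antecedent — a donkey pronoun bound across the clause boundary.
Strong reading: for every (d,w) with located(d,w), photographed(d,w).
Restrictor pairs: (D1,W2) ✓  (D1,W3) ✓  (D1,W4) ✓  (D2,W1) ✗  (D2,W2) ✓  (D2,W3) ✓  (D3,W3) ✓
Counterexample: (D2,W1) is in located but fails the scope.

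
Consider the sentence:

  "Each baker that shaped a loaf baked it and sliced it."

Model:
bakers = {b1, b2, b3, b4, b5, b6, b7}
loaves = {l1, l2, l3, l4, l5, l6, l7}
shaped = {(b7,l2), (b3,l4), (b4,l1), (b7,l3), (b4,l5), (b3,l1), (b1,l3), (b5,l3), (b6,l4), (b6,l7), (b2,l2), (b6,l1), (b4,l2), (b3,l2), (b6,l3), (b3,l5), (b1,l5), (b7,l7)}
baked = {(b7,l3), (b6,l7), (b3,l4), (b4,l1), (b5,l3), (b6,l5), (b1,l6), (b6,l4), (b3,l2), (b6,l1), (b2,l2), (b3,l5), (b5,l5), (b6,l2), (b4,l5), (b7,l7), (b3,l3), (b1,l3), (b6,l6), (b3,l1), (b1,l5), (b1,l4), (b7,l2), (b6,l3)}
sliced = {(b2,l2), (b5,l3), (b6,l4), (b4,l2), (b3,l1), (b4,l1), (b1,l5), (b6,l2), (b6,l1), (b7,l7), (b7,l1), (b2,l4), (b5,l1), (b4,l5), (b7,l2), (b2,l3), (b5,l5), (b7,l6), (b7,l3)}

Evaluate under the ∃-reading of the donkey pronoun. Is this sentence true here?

"it" takes "a loaf" as antecedent — a donkey pronoun bound across the clause boundary.
Weak reading: every baker b with some shaped-loaf has at least one shaped-loaf l such that baked(b,l) ∧ sliced(b,l).
Per baker: b1:✓  b2:✓  b3:✓  b4:✓  b5:✓  b6:✓  b7:✓
Every baker in the restrictor has a witness.

True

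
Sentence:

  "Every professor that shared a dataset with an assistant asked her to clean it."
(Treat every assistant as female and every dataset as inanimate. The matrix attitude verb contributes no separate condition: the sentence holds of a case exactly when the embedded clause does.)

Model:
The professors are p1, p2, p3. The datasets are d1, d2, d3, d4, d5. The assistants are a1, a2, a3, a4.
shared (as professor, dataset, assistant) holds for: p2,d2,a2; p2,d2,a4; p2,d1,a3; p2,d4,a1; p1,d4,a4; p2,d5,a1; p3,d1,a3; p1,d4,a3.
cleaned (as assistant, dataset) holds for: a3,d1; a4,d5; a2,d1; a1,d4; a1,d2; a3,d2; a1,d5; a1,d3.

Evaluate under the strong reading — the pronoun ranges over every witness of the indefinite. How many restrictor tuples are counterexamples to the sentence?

"her" takes "an assistant" as antecedent and "it" takes "a dataset"; both are donkey pronouns co-varying with the restrictor.
Strong reading: for every (p,d,a) with shared(p,d,a), cleaned(a,d).
Restrictor triples: (p1,d4,a3)→cleaned(a3,d4) ✗  (p1,d4,a4)→cleaned(a4,d4) ✗  (p2,d1,a3)→cleaned(a3,d1) ✓  (p2,d2,a2)→cleaned(a2,d2) ✗  (p2,d2,a4)→cleaned(a4,d2) ✗  (p2,d4,a1)→cleaned(a1,d4) ✓  (p2,d5,a1)→cleaned(a1,d5) ✓  (p3,d1,a3)→cleaned(a3,d1) ✓
Counterexamples (restrictor triples failing the scope): 4.

4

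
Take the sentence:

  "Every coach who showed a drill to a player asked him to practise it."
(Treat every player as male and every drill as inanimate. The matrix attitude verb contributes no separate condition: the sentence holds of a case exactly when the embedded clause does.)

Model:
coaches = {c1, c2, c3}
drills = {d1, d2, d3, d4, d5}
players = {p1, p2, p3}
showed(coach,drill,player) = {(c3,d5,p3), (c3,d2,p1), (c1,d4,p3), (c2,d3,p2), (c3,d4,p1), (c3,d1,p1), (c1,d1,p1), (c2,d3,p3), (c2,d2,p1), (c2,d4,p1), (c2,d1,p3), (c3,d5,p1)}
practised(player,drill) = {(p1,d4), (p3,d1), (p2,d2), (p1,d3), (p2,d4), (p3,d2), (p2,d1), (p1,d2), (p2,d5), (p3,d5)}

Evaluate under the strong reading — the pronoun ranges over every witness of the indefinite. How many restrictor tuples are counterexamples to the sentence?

"him" takes "a player" as antecedent and "it" takes "a drill"; both are donkey pronouns co-varying with the restrictor.
Strong reading: for every (c,d,p) with showed(c,d,p), practised(p,d).
Restrictor triples: (c1,d1,p1)→practised(p1,d1) ✗  (c1,d4,p3)→practised(p3,d4) ✗  (c2,d1,p3)→practised(p3,d1) ✓  (c2,d2,p1)→practised(p1,d2) ✓  (c2,d3,p2)→practised(p2,d3) ✗  (c2,d3,p3)→practised(p3,d3) ✗  (c2,d4,p1)→practised(p1,d4) ✓  (c3,d1,p1)→practised(p1,d1) ✗  (c3,d2,p1)→practised(p1,d2) ✓  (c3,d4,p1)→practised(p1,d4) ✓  (c3,d5,p1)→practised(p1,d5) ✗  (c3,d5,p3)→practised(p3,d5) ✓
Counterexamples (restrictor triples failing the scope): 6.

6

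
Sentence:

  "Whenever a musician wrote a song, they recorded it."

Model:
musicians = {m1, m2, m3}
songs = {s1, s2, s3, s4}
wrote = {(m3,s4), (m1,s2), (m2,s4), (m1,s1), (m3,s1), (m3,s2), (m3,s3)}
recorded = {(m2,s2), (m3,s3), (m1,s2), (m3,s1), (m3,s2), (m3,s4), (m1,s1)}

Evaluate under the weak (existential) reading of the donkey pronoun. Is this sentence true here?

"it" takes "a song" as antecedent — a donkey pronoun bound across the clause boundary.
Weak reading: every musician m with some wrote-song has at least one wrote-song s such that recorded(m,s).
Per musician: m1:✓  m2:✗  m3:✓
m2 has no witness among its wrote-songs.

False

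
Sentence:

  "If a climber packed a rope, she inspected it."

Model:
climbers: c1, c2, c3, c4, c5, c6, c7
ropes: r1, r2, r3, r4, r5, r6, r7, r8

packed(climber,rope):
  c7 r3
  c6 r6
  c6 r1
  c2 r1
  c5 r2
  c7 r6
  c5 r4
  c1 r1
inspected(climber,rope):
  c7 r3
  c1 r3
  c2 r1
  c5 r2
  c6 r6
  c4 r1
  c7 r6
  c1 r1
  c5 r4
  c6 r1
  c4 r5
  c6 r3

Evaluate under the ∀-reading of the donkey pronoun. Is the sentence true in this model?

True

"it" takes "a rope" as antecedent — a donkey pronoun bound across the clause boundary.
Strong reading: for every (c,r) with packed(c,r), inspected(c,r).
Restrictor pairs: (c1,r1) ✓  (c2,r1) ✓  (c5,r2) ✓  (c5,r4) ✓  (c6,r1) ✓  (c6,r6) ✓  (c7,r3) ✓  (c7,r6) ✓
Every restrictor pair satisfies the scope.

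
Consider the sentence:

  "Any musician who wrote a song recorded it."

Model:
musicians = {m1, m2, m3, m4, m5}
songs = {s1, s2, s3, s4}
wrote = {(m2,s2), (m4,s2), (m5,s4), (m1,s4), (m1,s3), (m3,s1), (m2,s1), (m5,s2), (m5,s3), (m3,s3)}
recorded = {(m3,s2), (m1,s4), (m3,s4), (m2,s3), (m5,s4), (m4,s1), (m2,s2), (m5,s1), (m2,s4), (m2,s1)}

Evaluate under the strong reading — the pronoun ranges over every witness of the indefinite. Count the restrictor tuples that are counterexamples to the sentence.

6

"it" takes "a song" as antecedent — a donkey pronoun bound across the clause boundary.
Strong reading: for every (m,s) with wrote(m,s), recorded(m,s).
Restrictor pairs: (m1,s3) ✗  (m1,s4) ✓  (m2,s1) ✓  (m2,s2) ✓  (m3,s1) ✗  (m3,s3) ✗  (m4,s2) ✗  (m5,s2) ✗  (m5,s3) ✗  (m5,s4) ✓
Counterexamples (restrictor pairs failing the scope): 6.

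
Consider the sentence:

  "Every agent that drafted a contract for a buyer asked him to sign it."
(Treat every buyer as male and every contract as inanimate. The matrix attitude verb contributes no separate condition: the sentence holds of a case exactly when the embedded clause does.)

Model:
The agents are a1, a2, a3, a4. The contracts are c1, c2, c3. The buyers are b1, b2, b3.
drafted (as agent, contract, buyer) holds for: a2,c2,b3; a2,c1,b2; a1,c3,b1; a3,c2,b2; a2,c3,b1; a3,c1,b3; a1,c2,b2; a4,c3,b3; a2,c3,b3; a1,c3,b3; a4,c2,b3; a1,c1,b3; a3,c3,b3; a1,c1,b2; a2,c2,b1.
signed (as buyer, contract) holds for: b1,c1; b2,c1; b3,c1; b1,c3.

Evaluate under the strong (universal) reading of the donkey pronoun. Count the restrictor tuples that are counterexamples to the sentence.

9

"him" takes "a buyer" as antecedent and "it" takes "a contract"; both are donkey pronouns co-varying with the restrictor.
Strong reading: for every (a,c,b) with drafted(a,c,b), signed(b,c).
Restrictor triples: (a1,c1,b2)→signed(b2,c1) ✓  (a1,c1,b3)→signed(b3,c1) ✓  (a1,c2,b2)→signed(b2,c2) ✗  (a1,c3,b1)→signed(b1,c3) ✓  (a1,c3,b3)→signed(b3,c3) ✗  (a2,c1,b2)→signed(b2,c1) ✓  (a2,c2,b1)→signed(b1,c2) ✗  (a2,c2,b3)→signed(b3,c2) ✗  (a2,c3,b1)→signed(b1,c3) ✓  (a2,c3,b3)→signed(b3,c3) ✗  (a3,c1,b3)→signed(b3,c1) ✓  (a3,c2,b2)→signed(b2,c2) ✗  (a3,c3,b3)→signed(b3,c3) ✗  (a4,c2,b3)→signed(b3,c2) ✗  (a4,c3,b3)→signed(b3,c3) ✗
Counterexamples (restrictor triples failing the scope): 9.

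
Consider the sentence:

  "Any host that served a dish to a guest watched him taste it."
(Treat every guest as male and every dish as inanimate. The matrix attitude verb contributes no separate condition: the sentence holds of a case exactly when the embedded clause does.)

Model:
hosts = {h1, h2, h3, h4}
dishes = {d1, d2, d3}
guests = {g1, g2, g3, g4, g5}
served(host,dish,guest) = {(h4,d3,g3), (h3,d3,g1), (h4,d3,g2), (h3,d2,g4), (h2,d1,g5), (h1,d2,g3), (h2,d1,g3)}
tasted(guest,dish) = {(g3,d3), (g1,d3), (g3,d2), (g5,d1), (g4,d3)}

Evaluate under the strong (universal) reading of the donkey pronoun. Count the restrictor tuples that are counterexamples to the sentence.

3

"him" takes "a guest" as antecedent and "it" takes "a dish"; both are donkey pronouns co-varying with the restrictor.
Strong reading: for every (h,d,g) with served(h,d,g), tasted(g,d).
Restrictor triples: (h1,d2,g3)→tasted(g3,d2) ✓  (h2,d1,g3)→tasted(g3,d1) ✗  (h2,d1,g5)→tasted(g5,d1) ✓  (h3,d2,g4)→tasted(g4,d2) ✗  (h3,d3,g1)→tasted(g1,d3) ✓  (h4,d3,g2)→tasted(g2,d3) ✗  (h4,d3,g3)→tasted(g3,d3) ✓
Counterexamples (restrictor triples failing the scope): 3.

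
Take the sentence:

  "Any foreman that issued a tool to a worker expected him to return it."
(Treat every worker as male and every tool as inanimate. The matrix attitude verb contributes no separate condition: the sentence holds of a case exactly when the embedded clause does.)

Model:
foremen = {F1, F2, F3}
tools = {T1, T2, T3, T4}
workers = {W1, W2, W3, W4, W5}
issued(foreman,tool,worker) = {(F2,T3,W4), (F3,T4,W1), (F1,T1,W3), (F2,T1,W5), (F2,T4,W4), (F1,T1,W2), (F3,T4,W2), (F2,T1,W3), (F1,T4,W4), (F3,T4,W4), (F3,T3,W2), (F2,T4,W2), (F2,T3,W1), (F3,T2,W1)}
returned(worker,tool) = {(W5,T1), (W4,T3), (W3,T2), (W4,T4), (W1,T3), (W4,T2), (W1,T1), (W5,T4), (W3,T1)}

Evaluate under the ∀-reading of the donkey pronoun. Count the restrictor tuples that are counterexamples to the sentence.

6

"him" takes "a worker" as antecedent and "it" takes "a tool"; both are donkey pronouns co-varying with the restrictor.
Strong reading: for every (f,t,w) with issued(f,t,w), returned(w,t).
Restrictor triples: (F1,T1,W2)→returned(W2,T1) ✗  (F1,T1,W3)→returned(W3,T1) ✓  (F1,T4,W4)→returned(W4,T4) ✓  (F2,T1,W3)→returned(W3,T1) ✓  (F2,T1,W5)→returned(W5,T1) ✓  (F2,T3,W1)→returned(W1,T3) ✓  (F2,T3,W4)→returned(W4,T3) ✓  (F2,T4,W2)→returned(W2,T4) ✗  (F2,T4,W4)→returned(W4,T4) ✓  (F3,T2,W1)→returned(W1,T2) ✗  (F3,T3,W2)→returned(W2,T3) ✗  (F3,T4,W1)→returned(W1,T4) ✗  (F3,T4,W2)→returned(W2,T4) ✗  (F3,T4,W4)→returned(W4,T4) ✓
Counterexamples (restrictor triples failing the scope): 6.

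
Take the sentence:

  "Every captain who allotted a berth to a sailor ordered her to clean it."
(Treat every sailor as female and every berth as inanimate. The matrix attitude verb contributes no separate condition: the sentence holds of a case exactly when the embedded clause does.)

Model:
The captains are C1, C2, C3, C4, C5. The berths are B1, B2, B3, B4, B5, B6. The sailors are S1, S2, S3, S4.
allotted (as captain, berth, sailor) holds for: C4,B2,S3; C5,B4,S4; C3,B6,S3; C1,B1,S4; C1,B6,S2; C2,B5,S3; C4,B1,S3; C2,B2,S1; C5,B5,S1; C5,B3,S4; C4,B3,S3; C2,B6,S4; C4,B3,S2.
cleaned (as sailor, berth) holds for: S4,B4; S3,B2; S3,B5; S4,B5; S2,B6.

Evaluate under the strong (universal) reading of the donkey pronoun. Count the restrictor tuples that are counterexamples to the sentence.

9

"her" takes "a sailor" as antecedent and "it" takes "a berth"; both are donkey pronouns co-varying with the restrictor.
Strong reading: for every (c,b,s) with allotted(c,b,s), cleaned(s,b).
Restrictor triples: (C1,B1,S4)→cleaned(S4,B1) ✗  (C1,B6,S2)→cleaned(S2,B6) ✓  (C2,B2,S1)→cleaned(S1,B2) ✗  (C2,B5,S3)→cleaned(S3,B5) ✓  (C2,B6,S4)→cleaned(S4,B6) ✗  (C3,B6,S3)→cleaned(S3,B6) ✗  (C4,B1,S3)→cleaned(S3,B1) ✗  (C4,B2,S3)→cleaned(S3,B2) ✓  (C4,B3,S2)→cleaned(S2,B3) ✗  (C4,B3,S3)→cleaned(S3,B3) ✗  (C5,B3,S4)→cleaned(S4,B3) ✗  (C5,B4,S4)→cleaned(S4,B4) ✓  (C5,B5,S1)→cleaned(S1,B5) ✗
Counterexamples (restrictor triples failing the scope): 9.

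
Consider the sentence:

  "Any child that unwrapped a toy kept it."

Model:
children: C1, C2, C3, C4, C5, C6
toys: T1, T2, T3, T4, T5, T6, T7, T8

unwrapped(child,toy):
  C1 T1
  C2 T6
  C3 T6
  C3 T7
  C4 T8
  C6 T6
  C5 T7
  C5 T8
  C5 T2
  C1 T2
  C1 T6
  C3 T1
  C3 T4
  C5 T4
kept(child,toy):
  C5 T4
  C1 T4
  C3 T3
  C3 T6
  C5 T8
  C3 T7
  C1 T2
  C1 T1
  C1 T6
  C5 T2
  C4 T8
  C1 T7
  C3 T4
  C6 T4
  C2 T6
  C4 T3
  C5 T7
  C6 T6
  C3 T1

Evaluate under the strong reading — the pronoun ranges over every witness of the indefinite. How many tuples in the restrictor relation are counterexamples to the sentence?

"it" takes "a toy" as antecedent — a donkey pronoun bound across the clause boundary.
Strong reading: for every (c,t) with unwrapped(c,t), kept(c,t).
Restrictor pairs: (C1,T1) ✓  (C1,T2) ✓  (C1,T6) ✓  (C2,T6) ✓  (C3,T1) ✓  (C3,T4) ✓  (C3,T6) ✓  (C3,T7) ✓  (C4,T8) ✓  (C5,T2) ✓  (C5,T4) ✓  (C5,T7) ✓  (C5,T8) ✓  (C6,T6) ✓
Counterexamples (restrictor pairs failing the scope): 0.

0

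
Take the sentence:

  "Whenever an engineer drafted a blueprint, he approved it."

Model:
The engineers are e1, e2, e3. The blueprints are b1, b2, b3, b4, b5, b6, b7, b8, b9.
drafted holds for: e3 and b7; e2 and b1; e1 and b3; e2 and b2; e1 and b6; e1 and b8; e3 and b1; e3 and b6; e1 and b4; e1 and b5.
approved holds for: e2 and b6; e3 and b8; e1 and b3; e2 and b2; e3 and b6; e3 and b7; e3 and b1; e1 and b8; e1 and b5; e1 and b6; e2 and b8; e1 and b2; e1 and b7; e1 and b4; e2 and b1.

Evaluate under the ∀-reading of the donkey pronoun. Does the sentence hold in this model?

True

"it" takes "a blueprint" as antecedent — a donkey pronoun bound across the clause boundary.
Strong reading: for every (e,b) with drafted(e,b), approved(e,b).
Restrictor pairs: (e1,b3) ✓  (e1,b4) ✓  (e1,b5) ✓  (e1,b6) ✓  (e1,b8) ✓  (e2,b1) ✓  (e2,b2) ✓  (e3,b1) ✓  (e3,b6) ✓  (e3,b7) ✓
Every restrictor pair satisfies the scope.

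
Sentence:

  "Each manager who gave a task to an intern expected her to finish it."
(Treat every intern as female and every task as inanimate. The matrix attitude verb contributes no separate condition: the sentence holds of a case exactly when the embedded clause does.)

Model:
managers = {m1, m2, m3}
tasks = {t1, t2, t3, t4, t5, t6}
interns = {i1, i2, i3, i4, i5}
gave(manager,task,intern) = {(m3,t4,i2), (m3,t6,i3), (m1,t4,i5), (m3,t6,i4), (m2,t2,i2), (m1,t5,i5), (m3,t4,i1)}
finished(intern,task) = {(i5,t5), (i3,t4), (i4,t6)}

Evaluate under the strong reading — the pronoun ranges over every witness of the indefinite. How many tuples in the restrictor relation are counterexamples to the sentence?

5

"her" takes "an intern" as antecedent and "it" takes "a task"; both are donkey pronouns co-varying with the restrictor.
Strong reading: for every (m,t,i) with gave(m,t,i), finished(i,t).
Restrictor triples: (m1,t4,i5)→finished(i5,t4) ✗  (m1,t5,i5)→finished(i5,t5) ✓  (m2,t2,i2)→finished(i2,t2) ✗  (m3,t4,i1)→finished(i1,t4) ✗  (m3,t4,i2)→finished(i2,t4) ✗  (m3,t6,i3)→finished(i3,t6) ✗  (m3,t6,i4)→finished(i4,t6) ✓
Counterexamples (restrictor triples failing the scope): 5.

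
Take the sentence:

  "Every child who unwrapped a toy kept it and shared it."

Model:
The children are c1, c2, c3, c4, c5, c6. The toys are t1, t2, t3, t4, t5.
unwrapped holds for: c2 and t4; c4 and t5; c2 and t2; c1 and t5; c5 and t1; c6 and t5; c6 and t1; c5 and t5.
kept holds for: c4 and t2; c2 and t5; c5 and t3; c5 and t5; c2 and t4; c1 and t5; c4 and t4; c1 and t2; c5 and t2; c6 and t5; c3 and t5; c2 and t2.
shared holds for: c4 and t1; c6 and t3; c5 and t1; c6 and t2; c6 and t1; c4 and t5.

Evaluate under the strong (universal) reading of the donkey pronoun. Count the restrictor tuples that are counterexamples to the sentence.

8

"it" takes "a toy" as antecedent — a donkey pronoun bound across the clause boundary.
Strong reading: for every (c,t) with unwrapped(c,t), kept(c,t) ∧ shared(c,t).
Restrictor pairs: (c1,t5) ✗  (c2,t2) ✗  (c2,t4) ✗  (c4,t5) ✗  (c5,t1) ✗  (c5,t5) ✗  (c6,t1) ✗  (c6,t5) ✗
Counterexamples (restrictor pairs failing the scope): 8.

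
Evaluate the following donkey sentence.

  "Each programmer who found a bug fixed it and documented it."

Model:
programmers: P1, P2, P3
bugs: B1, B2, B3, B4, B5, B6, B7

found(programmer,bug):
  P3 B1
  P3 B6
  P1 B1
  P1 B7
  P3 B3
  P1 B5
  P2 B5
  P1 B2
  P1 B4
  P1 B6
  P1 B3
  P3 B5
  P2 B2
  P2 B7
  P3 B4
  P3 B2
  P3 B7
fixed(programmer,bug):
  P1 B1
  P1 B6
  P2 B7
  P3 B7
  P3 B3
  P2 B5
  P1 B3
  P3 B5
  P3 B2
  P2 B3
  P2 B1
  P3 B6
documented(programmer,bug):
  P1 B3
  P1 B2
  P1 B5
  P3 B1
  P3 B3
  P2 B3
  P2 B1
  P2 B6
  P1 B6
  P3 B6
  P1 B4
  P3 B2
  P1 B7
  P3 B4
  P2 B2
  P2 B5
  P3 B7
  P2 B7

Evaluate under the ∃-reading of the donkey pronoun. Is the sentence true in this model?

True

"it" takes "a bug" as antecedent — a donkey pronoun bound across the clause boundary.
Weak reading: every programmer p with some found-bug has at least one found-bug b such that fixed(p,b) ∧ documented(p,b).
Per programmer: P1:✓  P2:✓  P3:✓
Every programmer in the restrictor has a witness.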